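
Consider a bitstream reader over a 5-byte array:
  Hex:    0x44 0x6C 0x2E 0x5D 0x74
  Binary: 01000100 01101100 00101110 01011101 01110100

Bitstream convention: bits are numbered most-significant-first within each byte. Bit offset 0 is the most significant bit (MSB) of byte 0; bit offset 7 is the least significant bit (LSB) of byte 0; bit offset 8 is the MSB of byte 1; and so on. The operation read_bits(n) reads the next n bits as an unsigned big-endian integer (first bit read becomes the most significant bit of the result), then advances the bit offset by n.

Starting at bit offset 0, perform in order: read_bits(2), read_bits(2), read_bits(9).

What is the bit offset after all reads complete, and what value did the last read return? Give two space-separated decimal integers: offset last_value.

Answer: 13 141

Derivation:
Read 1: bits[0:2] width=2 -> value=1 (bin 01); offset now 2 = byte 0 bit 2; 38 bits remain
Read 2: bits[2:4] width=2 -> value=0 (bin 00); offset now 4 = byte 0 bit 4; 36 bits remain
Read 3: bits[4:13] width=9 -> value=141 (bin 010001101); offset now 13 = byte 1 bit 5; 27 bits remain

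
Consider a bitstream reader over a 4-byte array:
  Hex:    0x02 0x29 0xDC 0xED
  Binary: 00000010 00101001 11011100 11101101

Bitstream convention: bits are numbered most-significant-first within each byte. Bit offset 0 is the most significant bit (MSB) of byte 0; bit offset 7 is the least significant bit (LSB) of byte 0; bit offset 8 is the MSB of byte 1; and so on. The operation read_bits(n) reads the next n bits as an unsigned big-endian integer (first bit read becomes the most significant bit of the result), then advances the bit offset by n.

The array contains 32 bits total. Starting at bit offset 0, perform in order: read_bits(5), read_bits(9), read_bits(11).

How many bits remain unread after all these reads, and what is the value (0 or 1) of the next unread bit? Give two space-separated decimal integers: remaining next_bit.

Answer: 7 1

Derivation:
Read 1: bits[0:5] width=5 -> value=0 (bin 00000); offset now 5 = byte 0 bit 5; 27 bits remain
Read 2: bits[5:14] width=9 -> value=138 (bin 010001010); offset now 14 = byte 1 bit 6; 18 bits remain
Read 3: bits[14:25] width=11 -> value=953 (bin 01110111001); offset now 25 = byte 3 bit 1; 7 bits remain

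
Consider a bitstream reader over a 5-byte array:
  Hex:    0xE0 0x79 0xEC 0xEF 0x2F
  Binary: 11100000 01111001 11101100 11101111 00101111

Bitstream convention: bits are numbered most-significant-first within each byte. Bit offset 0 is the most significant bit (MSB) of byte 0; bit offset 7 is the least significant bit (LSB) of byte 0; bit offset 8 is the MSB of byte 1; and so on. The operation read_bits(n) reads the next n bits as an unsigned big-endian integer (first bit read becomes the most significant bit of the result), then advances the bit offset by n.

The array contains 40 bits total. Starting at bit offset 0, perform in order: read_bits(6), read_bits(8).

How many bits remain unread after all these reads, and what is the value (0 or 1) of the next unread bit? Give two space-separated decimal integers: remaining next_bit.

Read 1: bits[0:6] width=6 -> value=56 (bin 111000); offset now 6 = byte 0 bit 6; 34 bits remain
Read 2: bits[6:14] width=8 -> value=30 (bin 00011110); offset now 14 = byte 1 bit 6; 26 bits remain

Answer: 26 0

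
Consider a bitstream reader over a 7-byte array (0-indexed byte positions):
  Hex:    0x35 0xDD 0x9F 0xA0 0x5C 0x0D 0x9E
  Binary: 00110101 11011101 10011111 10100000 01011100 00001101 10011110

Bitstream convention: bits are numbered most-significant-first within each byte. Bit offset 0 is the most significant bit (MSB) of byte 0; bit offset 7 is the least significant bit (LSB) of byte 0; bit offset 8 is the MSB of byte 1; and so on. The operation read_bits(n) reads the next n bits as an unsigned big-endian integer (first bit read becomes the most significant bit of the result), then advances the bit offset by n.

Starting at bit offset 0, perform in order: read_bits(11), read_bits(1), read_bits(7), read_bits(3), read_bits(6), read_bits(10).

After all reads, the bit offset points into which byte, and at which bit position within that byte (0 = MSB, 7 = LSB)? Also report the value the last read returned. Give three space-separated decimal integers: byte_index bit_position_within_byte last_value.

Answer: 4 6 23

Derivation:
Read 1: bits[0:11] width=11 -> value=430 (bin 00110101110); offset now 11 = byte 1 bit 3; 45 bits remain
Read 2: bits[11:12] width=1 -> value=1 (bin 1); offset now 12 = byte 1 bit 4; 44 bits remain
Read 3: bits[12:19] width=7 -> value=108 (bin 1101100); offset now 19 = byte 2 bit 3; 37 bits remain
Read 4: bits[19:22] width=3 -> value=7 (bin 111); offset now 22 = byte 2 bit 6; 34 bits remain
Read 5: bits[22:28] width=6 -> value=58 (bin 111010); offset now 28 = byte 3 bit 4; 28 bits remain
Read 6: bits[28:38] width=10 -> value=23 (bin 0000010111); offset now 38 = byte 4 bit 6; 18 bits remain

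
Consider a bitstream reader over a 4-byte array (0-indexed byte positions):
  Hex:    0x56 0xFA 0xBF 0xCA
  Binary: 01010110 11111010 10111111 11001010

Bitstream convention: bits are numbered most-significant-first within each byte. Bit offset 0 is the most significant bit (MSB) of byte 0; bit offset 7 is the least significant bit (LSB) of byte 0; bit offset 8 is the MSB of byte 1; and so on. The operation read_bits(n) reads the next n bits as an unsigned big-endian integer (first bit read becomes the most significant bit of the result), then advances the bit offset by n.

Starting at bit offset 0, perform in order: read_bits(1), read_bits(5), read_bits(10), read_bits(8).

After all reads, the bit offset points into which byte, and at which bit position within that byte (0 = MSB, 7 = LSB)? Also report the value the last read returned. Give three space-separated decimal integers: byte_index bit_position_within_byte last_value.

Read 1: bits[0:1] width=1 -> value=0 (bin 0); offset now 1 = byte 0 bit 1; 31 bits remain
Read 2: bits[1:6] width=5 -> value=21 (bin 10101); offset now 6 = byte 0 bit 6; 26 bits remain
Read 3: bits[6:16] width=10 -> value=762 (bin 1011111010); offset now 16 = byte 2 bit 0; 16 bits remain
Read 4: bits[16:24] width=8 -> value=191 (bin 10111111); offset now 24 = byte 3 bit 0; 8 bits remain

Answer: 3 0 191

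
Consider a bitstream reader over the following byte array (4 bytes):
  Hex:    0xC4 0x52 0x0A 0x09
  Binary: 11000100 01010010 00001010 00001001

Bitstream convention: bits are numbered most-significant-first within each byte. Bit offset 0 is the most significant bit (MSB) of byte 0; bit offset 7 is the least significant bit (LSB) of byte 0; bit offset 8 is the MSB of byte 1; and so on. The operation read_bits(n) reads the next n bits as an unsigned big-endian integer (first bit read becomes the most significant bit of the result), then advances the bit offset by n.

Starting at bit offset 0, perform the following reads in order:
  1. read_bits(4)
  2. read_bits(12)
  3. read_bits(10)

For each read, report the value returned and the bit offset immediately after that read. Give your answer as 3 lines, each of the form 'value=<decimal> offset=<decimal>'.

Read 1: bits[0:4] width=4 -> value=12 (bin 1100); offset now 4 = byte 0 bit 4; 28 bits remain
Read 2: bits[4:16] width=12 -> value=1106 (bin 010001010010); offset now 16 = byte 2 bit 0; 16 bits remain
Read 3: bits[16:26] width=10 -> value=40 (bin 0000101000); offset now 26 = byte 3 bit 2; 6 bits remain

Answer: value=12 offset=4
value=1106 offset=16
value=40 offset=26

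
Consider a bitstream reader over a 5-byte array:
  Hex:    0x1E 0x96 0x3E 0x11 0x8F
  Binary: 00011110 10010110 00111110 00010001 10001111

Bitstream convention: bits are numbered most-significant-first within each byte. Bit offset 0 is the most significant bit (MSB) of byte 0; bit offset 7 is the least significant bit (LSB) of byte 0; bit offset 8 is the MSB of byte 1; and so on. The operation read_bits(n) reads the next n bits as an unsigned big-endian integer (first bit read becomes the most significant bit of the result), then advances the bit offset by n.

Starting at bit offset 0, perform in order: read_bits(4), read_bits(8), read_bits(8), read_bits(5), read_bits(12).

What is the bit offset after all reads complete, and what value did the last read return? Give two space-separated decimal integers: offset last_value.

Answer: 37 561

Derivation:
Read 1: bits[0:4] width=4 -> value=1 (bin 0001); offset now 4 = byte 0 bit 4; 36 bits remain
Read 2: bits[4:12] width=8 -> value=233 (bin 11101001); offset now 12 = byte 1 bit 4; 28 bits remain
Read 3: bits[12:20] width=8 -> value=99 (bin 01100011); offset now 20 = byte 2 bit 4; 20 bits remain
Read 4: bits[20:25] width=5 -> value=28 (bin 11100); offset now 25 = byte 3 bit 1; 15 bits remain
Read 5: bits[25:37] width=12 -> value=561 (bin 001000110001); offset now 37 = byte 4 bit 5; 3 bits remain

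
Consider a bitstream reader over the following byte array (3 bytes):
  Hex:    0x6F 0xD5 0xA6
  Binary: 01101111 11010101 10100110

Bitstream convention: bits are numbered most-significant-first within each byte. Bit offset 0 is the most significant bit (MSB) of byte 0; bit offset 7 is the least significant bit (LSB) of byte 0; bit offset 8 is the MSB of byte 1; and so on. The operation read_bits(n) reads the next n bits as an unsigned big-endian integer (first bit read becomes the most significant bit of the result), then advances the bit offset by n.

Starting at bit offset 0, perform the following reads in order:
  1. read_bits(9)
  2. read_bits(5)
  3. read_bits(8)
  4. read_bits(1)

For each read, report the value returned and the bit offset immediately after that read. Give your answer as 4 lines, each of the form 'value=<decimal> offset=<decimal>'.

Read 1: bits[0:9] width=9 -> value=223 (bin 011011111); offset now 9 = byte 1 bit 1; 15 bits remain
Read 2: bits[9:14] width=5 -> value=21 (bin 10101); offset now 14 = byte 1 bit 6; 10 bits remain
Read 3: bits[14:22] width=8 -> value=105 (bin 01101001); offset now 22 = byte 2 bit 6; 2 bits remain
Read 4: bits[22:23] width=1 -> value=1 (bin 1); offset now 23 = byte 2 bit 7; 1 bits remain

Answer: value=223 offset=9
value=21 offset=14
value=105 offset=22
value=1 offset=23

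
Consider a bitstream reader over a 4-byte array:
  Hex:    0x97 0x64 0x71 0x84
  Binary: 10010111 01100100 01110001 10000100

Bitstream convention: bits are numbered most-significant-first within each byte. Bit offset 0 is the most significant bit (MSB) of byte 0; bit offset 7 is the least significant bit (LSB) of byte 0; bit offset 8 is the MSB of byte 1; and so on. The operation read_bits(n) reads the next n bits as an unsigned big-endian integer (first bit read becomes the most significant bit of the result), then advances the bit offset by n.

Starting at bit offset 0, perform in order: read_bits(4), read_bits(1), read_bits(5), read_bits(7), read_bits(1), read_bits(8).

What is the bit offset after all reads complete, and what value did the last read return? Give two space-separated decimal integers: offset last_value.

Read 1: bits[0:4] width=4 -> value=9 (bin 1001); offset now 4 = byte 0 bit 4; 28 bits remain
Read 2: bits[4:5] width=1 -> value=0 (bin 0); offset now 5 = byte 0 bit 5; 27 bits remain
Read 3: bits[5:10] width=5 -> value=29 (bin 11101); offset now 10 = byte 1 bit 2; 22 bits remain
Read 4: bits[10:17] width=7 -> value=72 (bin 1001000); offset now 17 = byte 2 bit 1; 15 bits remain
Read 5: bits[17:18] width=1 -> value=1 (bin 1); offset now 18 = byte 2 bit 2; 14 bits remain
Read 6: bits[18:26] width=8 -> value=198 (bin 11000110); offset now 26 = byte 3 bit 2; 6 bits remain

Answer: 26 198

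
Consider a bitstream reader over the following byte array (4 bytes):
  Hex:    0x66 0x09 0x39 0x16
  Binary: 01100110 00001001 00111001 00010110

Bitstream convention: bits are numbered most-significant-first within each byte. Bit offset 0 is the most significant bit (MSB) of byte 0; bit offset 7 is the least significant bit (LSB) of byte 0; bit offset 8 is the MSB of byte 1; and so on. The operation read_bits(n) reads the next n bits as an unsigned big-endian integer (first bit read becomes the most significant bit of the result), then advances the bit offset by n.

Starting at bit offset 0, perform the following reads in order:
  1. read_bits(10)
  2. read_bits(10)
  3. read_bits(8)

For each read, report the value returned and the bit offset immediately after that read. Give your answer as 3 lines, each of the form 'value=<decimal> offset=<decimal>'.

Read 1: bits[0:10] width=10 -> value=408 (bin 0110011000); offset now 10 = byte 1 bit 2; 22 bits remain
Read 2: bits[10:20] width=10 -> value=147 (bin 0010010011); offset now 20 = byte 2 bit 4; 12 bits remain
Read 3: bits[20:28] width=8 -> value=145 (bin 10010001); offset now 28 = byte 3 bit 4; 4 bits remain

Answer: value=408 offset=10
value=147 offset=20
value=145 offset=28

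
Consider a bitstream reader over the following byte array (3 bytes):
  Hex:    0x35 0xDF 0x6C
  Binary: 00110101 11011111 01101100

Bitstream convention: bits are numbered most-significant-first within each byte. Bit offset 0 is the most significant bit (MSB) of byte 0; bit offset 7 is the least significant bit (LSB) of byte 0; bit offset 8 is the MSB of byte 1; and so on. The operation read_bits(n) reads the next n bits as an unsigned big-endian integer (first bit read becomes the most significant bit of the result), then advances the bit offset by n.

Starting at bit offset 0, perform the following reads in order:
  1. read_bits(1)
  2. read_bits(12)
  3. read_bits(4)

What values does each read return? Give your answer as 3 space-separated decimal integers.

Read 1: bits[0:1] width=1 -> value=0 (bin 0); offset now 1 = byte 0 bit 1; 23 bits remain
Read 2: bits[1:13] width=12 -> value=1723 (bin 011010111011); offset now 13 = byte 1 bit 5; 11 bits remain
Read 3: bits[13:17] width=4 -> value=14 (bin 1110); offset now 17 = byte 2 bit 1; 7 bits remain

Answer: 0 1723 14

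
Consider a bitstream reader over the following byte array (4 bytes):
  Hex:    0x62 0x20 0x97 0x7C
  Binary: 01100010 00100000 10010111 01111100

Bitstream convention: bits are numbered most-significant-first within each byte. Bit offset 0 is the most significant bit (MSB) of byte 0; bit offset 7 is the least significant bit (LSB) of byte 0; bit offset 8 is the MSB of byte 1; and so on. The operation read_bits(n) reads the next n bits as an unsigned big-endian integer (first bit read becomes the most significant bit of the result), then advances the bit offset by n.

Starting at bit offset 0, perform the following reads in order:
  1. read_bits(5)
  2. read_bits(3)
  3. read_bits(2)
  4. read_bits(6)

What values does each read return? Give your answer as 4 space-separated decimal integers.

Read 1: bits[0:5] width=5 -> value=12 (bin 01100); offset now 5 = byte 0 bit 5; 27 bits remain
Read 2: bits[5:8] width=3 -> value=2 (bin 010); offset now 8 = byte 1 bit 0; 24 bits remain
Read 3: bits[8:10] width=2 -> value=0 (bin 00); offset now 10 = byte 1 bit 2; 22 bits remain
Read 4: bits[10:16] width=6 -> value=32 (bin 100000); offset now 16 = byte 2 bit 0; 16 bits remain

Answer: 12 2 0 32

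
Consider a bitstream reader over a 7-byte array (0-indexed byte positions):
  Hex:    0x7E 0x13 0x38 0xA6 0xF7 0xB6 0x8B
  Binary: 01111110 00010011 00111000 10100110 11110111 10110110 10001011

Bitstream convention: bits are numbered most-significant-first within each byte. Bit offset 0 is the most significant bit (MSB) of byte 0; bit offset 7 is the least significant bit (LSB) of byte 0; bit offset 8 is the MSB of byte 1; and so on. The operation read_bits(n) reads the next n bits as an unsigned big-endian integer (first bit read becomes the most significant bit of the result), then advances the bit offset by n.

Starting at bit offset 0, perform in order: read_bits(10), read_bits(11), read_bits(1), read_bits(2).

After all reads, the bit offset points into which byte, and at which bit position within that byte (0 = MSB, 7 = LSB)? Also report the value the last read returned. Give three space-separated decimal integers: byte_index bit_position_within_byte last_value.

Answer: 3 0 0

Derivation:
Read 1: bits[0:10] width=10 -> value=504 (bin 0111111000); offset now 10 = byte 1 bit 2; 46 bits remain
Read 2: bits[10:21] width=11 -> value=615 (bin 01001100111); offset now 21 = byte 2 bit 5; 35 bits remain
Read 3: bits[21:22] width=1 -> value=0 (bin 0); offset now 22 = byte 2 bit 6; 34 bits remain
Read 4: bits[22:24] width=2 -> value=0 (bin 00); offset now 24 = byte 3 bit 0; 32 bits remain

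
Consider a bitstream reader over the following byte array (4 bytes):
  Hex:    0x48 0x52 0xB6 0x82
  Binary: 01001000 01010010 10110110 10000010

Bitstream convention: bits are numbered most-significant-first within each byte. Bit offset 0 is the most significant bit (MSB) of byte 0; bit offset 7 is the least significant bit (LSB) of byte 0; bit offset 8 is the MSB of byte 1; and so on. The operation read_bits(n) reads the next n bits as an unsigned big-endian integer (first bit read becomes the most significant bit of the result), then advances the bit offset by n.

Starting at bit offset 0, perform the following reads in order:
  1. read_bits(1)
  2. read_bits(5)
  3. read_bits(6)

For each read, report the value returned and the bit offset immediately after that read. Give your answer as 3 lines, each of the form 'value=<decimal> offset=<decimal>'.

Read 1: bits[0:1] width=1 -> value=0 (bin 0); offset now 1 = byte 0 bit 1; 31 bits remain
Read 2: bits[1:6] width=5 -> value=18 (bin 10010); offset now 6 = byte 0 bit 6; 26 bits remain
Read 3: bits[6:12] width=6 -> value=5 (bin 000101); offset now 12 = byte 1 bit 4; 20 bits remain

Answer: value=0 offset=1
value=18 offset=6
value=5 offset=12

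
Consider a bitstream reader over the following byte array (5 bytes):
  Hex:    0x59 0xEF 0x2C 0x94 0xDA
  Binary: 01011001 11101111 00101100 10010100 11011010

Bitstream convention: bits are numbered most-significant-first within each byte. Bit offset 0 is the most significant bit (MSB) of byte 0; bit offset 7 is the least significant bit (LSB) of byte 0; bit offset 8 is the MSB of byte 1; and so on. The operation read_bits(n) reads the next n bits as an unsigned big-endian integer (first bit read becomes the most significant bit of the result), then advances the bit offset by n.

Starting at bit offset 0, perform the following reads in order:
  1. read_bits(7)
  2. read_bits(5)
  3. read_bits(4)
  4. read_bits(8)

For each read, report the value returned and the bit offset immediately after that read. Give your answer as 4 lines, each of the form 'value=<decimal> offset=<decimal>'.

Answer: value=44 offset=7
value=30 offset=12
value=15 offset=16
value=44 offset=24

Derivation:
Read 1: bits[0:7] width=7 -> value=44 (bin 0101100); offset now 7 = byte 0 bit 7; 33 bits remain
Read 2: bits[7:12] width=5 -> value=30 (bin 11110); offset now 12 = byte 1 bit 4; 28 bits remain
Read 3: bits[12:16] width=4 -> value=15 (bin 1111); offset now 16 = byte 2 bit 0; 24 bits remain
Read 4: bits[16:24] width=8 -> value=44 (bin 00101100); offset now 24 = byte 3 bit 0; 16 bits remain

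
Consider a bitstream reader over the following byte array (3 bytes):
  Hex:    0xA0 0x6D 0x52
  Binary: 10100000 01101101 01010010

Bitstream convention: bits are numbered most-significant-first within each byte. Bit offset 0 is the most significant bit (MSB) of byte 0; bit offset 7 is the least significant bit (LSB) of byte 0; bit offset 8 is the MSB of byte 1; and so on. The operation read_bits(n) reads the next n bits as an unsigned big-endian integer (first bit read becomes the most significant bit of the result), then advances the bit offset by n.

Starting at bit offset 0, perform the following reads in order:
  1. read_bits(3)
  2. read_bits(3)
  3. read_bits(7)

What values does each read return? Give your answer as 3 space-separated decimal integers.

Read 1: bits[0:3] width=3 -> value=5 (bin 101); offset now 3 = byte 0 bit 3; 21 bits remain
Read 2: bits[3:6] width=3 -> value=0 (bin 000); offset now 6 = byte 0 bit 6; 18 bits remain
Read 3: bits[6:13] width=7 -> value=13 (bin 0001101); offset now 13 = byte 1 bit 5; 11 bits remain

Answer: 5 0 13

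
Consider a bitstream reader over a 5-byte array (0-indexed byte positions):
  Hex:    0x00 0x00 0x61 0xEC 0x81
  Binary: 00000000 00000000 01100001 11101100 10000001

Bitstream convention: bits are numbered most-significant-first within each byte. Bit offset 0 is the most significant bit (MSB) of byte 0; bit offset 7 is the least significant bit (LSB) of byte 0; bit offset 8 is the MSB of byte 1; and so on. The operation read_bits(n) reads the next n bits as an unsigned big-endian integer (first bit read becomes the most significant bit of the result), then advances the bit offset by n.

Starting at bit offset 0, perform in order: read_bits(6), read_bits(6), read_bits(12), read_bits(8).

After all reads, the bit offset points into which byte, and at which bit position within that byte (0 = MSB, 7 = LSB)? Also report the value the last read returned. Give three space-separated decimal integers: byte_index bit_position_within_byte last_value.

Answer: 4 0 236

Derivation:
Read 1: bits[0:6] width=6 -> value=0 (bin 000000); offset now 6 = byte 0 bit 6; 34 bits remain
Read 2: bits[6:12] width=6 -> value=0 (bin 000000); offset now 12 = byte 1 bit 4; 28 bits remain
Read 3: bits[12:24] width=12 -> value=97 (bin 000001100001); offset now 24 = byte 3 bit 0; 16 bits remain
Read 4: bits[24:32] width=8 -> value=236 (bin 11101100); offset now 32 = byte 4 bit 0; 8 bits remain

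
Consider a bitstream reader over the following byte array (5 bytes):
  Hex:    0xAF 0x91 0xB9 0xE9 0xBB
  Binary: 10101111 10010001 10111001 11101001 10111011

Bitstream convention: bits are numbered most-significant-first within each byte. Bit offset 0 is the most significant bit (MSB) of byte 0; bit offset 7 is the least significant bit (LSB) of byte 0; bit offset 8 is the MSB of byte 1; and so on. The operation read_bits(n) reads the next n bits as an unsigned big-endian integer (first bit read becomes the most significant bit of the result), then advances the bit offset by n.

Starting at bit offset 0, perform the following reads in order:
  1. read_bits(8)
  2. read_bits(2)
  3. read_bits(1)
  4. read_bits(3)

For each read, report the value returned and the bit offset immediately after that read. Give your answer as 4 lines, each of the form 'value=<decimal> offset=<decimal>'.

Answer: value=175 offset=8
value=2 offset=10
value=0 offset=11
value=4 offset=14

Derivation:
Read 1: bits[0:8] width=8 -> value=175 (bin 10101111); offset now 8 = byte 1 bit 0; 32 bits remain
Read 2: bits[8:10] width=2 -> value=2 (bin 10); offset now 10 = byte 1 bit 2; 30 bits remain
Read 3: bits[10:11] width=1 -> value=0 (bin 0); offset now 11 = byte 1 bit 3; 29 bits remain
Read 4: bits[11:14] width=3 -> value=4 (bin 100); offset now 14 = byte 1 bit 6; 26 bits remain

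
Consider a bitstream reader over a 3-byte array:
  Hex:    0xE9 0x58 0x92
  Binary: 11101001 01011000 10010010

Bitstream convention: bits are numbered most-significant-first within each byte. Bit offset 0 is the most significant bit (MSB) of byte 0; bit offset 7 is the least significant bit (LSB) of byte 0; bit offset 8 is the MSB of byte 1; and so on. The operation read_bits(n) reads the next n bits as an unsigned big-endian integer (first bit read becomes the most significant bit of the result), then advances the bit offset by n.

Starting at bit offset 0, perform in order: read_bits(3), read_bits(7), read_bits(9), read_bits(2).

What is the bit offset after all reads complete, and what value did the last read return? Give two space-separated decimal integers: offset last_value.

Answer: 21 2

Derivation:
Read 1: bits[0:3] width=3 -> value=7 (bin 111); offset now 3 = byte 0 bit 3; 21 bits remain
Read 2: bits[3:10] width=7 -> value=37 (bin 0100101); offset now 10 = byte 1 bit 2; 14 bits remain
Read 3: bits[10:19] width=9 -> value=196 (bin 011000100); offset now 19 = byte 2 bit 3; 5 bits remain
Read 4: bits[19:21] width=2 -> value=2 (bin 10); offset now 21 = byte 2 bit 5; 3 bits remain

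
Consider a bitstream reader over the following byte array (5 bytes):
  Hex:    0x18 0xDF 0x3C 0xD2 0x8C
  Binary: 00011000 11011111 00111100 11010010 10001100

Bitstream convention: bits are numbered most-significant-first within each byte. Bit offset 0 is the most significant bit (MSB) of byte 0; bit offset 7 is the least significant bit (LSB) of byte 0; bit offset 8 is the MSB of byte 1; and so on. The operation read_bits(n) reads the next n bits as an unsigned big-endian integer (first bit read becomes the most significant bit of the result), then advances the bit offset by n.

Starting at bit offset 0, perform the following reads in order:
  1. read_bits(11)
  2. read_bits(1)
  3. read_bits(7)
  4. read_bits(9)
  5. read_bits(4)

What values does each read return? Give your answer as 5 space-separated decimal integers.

Answer: 198 1 121 461 2

Derivation:
Read 1: bits[0:11] width=11 -> value=198 (bin 00011000110); offset now 11 = byte 1 bit 3; 29 bits remain
Read 2: bits[11:12] width=1 -> value=1 (bin 1); offset now 12 = byte 1 bit 4; 28 bits remain
Read 3: bits[12:19] width=7 -> value=121 (bin 1111001); offset now 19 = byte 2 bit 3; 21 bits remain
Read 4: bits[19:28] width=9 -> value=461 (bin 111001101); offset now 28 = byte 3 bit 4; 12 bits remain
Read 5: bits[28:32] width=4 -> value=2 (bin 0010); offset now 32 = byte 4 bit 0; 8 bits remain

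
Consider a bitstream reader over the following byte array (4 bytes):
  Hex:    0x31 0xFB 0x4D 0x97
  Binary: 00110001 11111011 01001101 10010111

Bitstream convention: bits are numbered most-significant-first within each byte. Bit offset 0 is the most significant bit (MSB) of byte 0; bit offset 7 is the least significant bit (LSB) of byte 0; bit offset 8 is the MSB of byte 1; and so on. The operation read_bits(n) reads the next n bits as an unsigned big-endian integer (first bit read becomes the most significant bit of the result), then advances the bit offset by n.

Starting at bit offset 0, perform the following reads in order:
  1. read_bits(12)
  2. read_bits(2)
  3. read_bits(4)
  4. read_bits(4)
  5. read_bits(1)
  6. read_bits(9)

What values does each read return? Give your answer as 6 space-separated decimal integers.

Read 1: bits[0:12] width=12 -> value=799 (bin 001100011111); offset now 12 = byte 1 bit 4; 20 bits remain
Read 2: bits[12:14] width=2 -> value=2 (bin 10); offset now 14 = byte 1 bit 6; 18 bits remain
Read 3: bits[14:18] width=4 -> value=13 (bin 1101); offset now 18 = byte 2 bit 2; 14 bits remain
Read 4: bits[18:22] width=4 -> value=3 (bin 0011); offset now 22 = byte 2 bit 6; 10 bits remain
Read 5: bits[22:23] width=1 -> value=0 (bin 0); offset now 23 = byte 2 bit 7; 9 bits remain
Read 6: bits[23:32] width=9 -> value=407 (bin 110010111); offset now 32 = byte 4 bit 0; 0 bits remain

Answer: 799 2 13 3 0 407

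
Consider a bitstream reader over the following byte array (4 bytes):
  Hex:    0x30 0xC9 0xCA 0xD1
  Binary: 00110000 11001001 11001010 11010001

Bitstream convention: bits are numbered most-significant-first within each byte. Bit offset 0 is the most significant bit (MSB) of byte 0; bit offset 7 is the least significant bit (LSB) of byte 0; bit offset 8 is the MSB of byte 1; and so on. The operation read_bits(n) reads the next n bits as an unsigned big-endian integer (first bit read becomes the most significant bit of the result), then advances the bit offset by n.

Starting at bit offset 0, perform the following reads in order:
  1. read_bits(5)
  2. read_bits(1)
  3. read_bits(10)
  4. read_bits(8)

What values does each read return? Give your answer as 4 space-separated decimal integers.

Answer: 6 0 201 202

Derivation:
Read 1: bits[0:5] width=5 -> value=6 (bin 00110); offset now 5 = byte 0 bit 5; 27 bits remain
Read 2: bits[5:6] width=1 -> value=0 (bin 0); offset now 6 = byte 0 bit 6; 26 bits remain
Read 3: bits[6:16] width=10 -> value=201 (bin 0011001001); offset now 16 = byte 2 bit 0; 16 bits remain
Read 4: bits[16:24] width=8 -> value=202 (bin 11001010); offset now 24 = byte 3 bit 0; 8 bits remain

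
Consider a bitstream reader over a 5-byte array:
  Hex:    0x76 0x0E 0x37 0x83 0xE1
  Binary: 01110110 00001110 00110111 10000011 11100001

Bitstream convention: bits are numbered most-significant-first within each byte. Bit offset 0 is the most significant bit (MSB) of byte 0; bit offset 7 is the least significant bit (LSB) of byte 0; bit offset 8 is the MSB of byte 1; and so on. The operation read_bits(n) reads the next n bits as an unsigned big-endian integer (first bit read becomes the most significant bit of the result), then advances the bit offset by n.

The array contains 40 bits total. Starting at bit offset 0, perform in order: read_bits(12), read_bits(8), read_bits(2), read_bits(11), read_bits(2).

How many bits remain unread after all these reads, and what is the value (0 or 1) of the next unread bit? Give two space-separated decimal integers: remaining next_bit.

Answer: 5 0

Derivation:
Read 1: bits[0:12] width=12 -> value=1888 (bin 011101100000); offset now 12 = byte 1 bit 4; 28 bits remain
Read 2: bits[12:20] width=8 -> value=227 (bin 11100011); offset now 20 = byte 2 bit 4; 20 bits remain
Read 3: bits[20:22] width=2 -> value=1 (bin 01); offset now 22 = byte 2 bit 6; 18 bits remain
Read 4: bits[22:33] width=11 -> value=1799 (bin 11100000111); offset now 33 = byte 4 bit 1; 7 bits remain
Read 5: bits[33:35] width=2 -> value=3 (bin 11); offset now 35 = byte 4 bit 3; 5 bits remain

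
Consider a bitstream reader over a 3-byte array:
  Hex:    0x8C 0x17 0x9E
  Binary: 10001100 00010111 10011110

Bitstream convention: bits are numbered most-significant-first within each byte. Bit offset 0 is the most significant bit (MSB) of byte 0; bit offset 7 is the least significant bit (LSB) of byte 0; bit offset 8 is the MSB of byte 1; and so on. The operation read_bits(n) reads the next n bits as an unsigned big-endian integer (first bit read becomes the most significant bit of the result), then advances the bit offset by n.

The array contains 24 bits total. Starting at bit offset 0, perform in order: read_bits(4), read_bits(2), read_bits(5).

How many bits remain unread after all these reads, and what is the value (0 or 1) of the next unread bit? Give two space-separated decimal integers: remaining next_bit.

Answer: 13 1

Derivation:
Read 1: bits[0:4] width=4 -> value=8 (bin 1000); offset now 4 = byte 0 bit 4; 20 bits remain
Read 2: bits[4:6] width=2 -> value=3 (bin 11); offset now 6 = byte 0 bit 6; 18 bits remain
Read 3: bits[6:11] width=5 -> value=0 (bin 00000); offset now 11 = byte 1 bit 3; 13 bits remain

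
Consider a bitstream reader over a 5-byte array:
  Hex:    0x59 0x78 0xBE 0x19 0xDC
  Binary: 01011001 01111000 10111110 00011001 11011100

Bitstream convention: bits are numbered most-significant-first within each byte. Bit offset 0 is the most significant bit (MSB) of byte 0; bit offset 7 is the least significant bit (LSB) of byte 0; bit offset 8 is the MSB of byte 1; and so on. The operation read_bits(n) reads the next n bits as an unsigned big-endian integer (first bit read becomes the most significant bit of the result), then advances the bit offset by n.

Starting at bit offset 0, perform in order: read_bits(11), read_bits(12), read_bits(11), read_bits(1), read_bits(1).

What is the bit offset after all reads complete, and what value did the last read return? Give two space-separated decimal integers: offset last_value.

Read 1: bits[0:11] width=11 -> value=715 (bin 01011001011); offset now 11 = byte 1 bit 3; 29 bits remain
Read 2: bits[11:23] width=12 -> value=3167 (bin 110001011111); offset now 23 = byte 2 bit 7; 17 bits remain
Read 3: bits[23:34] width=11 -> value=103 (bin 00001100111); offset now 34 = byte 4 bit 2; 6 bits remain
Read 4: bits[34:35] width=1 -> value=0 (bin 0); offset now 35 = byte 4 bit 3; 5 bits remain
Read 5: bits[35:36] width=1 -> value=1 (bin 1); offset now 36 = byte 4 bit 4; 4 bits remain

Answer: 36 1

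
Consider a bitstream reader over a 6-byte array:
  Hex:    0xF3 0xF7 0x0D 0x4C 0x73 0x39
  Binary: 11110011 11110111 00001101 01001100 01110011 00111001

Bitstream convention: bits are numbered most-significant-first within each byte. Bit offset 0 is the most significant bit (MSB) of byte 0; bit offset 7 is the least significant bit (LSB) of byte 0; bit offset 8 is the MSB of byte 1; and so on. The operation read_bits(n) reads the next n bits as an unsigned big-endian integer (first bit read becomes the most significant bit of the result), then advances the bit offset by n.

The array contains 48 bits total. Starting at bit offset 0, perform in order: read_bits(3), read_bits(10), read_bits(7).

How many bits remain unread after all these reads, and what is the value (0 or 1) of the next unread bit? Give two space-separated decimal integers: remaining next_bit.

Answer: 28 1

Derivation:
Read 1: bits[0:3] width=3 -> value=7 (bin 111); offset now 3 = byte 0 bit 3; 45 bits remain
Read 2: bits[3:13] width=10 -> value=638 (bin 1001111110); offset now 13 = byte 1 bit 5; 35 bits remain
Read 3: bits[13:20] width=7 -> value=112 (bin 1110000); offset now 20 = byte 2 bit 4; 28 bits remain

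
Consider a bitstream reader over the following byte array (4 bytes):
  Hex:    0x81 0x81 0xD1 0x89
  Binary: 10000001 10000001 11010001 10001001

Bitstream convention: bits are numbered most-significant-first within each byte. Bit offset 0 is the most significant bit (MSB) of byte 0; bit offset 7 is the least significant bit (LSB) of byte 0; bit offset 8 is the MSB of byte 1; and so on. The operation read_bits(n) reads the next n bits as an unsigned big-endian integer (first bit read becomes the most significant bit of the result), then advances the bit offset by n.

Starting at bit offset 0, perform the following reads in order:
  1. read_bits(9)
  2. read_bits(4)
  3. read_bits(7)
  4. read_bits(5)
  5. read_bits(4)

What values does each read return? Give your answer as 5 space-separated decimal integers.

Answer: 259 0 29 3 1

Derivation:
Read 1: bits[0:9] width=9 -> value=259 (bin 100000011); offset now 9 = byte 1 bit 1; 23 bits remain
Read 2: bits[9:13] width=4 -> value=0 (bin 0000); offset now 13 = byte 1 bit 5; 19 bits remain
Read 3: bits[13:20] width=7 -> value=29 (bin 0011101); offset now 20 = byte 2 bit 4; 12 bits remain
Read 4: bits[20:25] width=5 -> value=3 (bin 00011); offset now 25 = byte 3 bit 1; 7 bits remain
Read 5: bits[25:29] width=4 -> value=1 (bin 0001); offset now 29 = byte 3 bit 5; 3 bits remain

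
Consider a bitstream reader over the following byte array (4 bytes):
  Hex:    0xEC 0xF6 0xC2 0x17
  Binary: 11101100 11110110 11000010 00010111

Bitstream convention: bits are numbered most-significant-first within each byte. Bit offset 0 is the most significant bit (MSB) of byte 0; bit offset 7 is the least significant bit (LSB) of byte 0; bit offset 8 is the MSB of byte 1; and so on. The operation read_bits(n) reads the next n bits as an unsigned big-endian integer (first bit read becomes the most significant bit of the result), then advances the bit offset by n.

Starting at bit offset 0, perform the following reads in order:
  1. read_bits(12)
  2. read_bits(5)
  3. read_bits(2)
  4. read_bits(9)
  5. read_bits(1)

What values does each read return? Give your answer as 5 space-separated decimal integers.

Answer: 3791 13 2 33 0

Derivation:
Read 1: bits[0:12] width=12 -> value=3791 (bin 111011001111); offset now 12 = byte 1 bit 4; 20 bits remain
Read 2: bits[12:17] width=5 -> value=13 (bin 01101); offset now 17 = byte 2 bit 1; 15 bits remain
Read 3: bits[17:19] width=2 -> value=2 (bin 10); offset now 19 = byte 2 bit 3; 13 bits remain
Read 4: bits[19:28] width=9 -> value=33 (bin 000100001); offset now 28 = byte 3 bit 4; 4 bits remain
Read 5: bits[28:29] width=1 -> value=0 (bin 0); offset now 29 = byte 3 bit 5; 3 bits remain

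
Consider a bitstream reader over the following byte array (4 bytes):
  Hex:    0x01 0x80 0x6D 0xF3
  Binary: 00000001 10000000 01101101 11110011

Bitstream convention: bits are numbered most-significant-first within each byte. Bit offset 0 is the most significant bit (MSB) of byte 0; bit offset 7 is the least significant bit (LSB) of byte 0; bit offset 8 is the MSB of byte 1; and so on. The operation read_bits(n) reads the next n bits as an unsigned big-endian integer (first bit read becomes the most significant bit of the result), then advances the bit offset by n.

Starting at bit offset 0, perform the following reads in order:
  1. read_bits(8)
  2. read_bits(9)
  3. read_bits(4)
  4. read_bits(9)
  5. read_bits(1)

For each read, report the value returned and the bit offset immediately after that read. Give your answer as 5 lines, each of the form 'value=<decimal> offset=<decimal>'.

Read 1: bits[0:8] width=8 -> value=1 (bin 00000001); offset now 8 = byte 1 bit 0; 24 bits remain
Read 2: bits[8:17] width=9 -> value=256 (bin 100000000); offset now 17 = byte 2 bit 1; 15 bits remain
Read 3: bits[17:21] width=4 -> value=13 (bin 1101); offset now 21 = byte 2 bit 5; 11 bits remain
Read 4: bits[21:30] width=9 -> value=380 (bin 101111100); offset now 30 = byte 3 bit 6; 2 bits remain
Read 5: bits[30:31] width=1 -> value=1 (bin 1); offset now 31 = byte 3 bit 7; 1 bits remain

Answer: value=1 offset=8
value=256 offset=17
value=13 offset=21
value=380 offset=30
value=1 offset=31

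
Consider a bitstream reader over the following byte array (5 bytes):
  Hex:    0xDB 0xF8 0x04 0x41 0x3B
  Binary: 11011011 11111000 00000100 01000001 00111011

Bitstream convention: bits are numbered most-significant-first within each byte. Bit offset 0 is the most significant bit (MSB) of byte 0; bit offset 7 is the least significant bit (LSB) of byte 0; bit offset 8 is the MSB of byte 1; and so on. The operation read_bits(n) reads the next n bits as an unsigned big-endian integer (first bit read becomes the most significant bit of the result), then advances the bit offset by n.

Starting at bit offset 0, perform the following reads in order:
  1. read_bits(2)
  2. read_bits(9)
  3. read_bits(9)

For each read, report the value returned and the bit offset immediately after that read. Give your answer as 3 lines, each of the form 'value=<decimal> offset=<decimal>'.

Read 1: bits[0:2] width=2 -> value=3 (bin 11); offset now 2 = byte 0 bit 2; 38 bits remain
Read 2: bits[2:11] width=9 -> value=223 (bin 011011111); offset now 11 = byte 1 bit 3; 29 bits remain
Read 3: bits[11:20] width=9 -> value=384 (bin 110000000); offset now 20 = byte 2 bit 4; 20 bits remain

Answer: value=3 offset=2
value=223 offset=11
value=384 offset=20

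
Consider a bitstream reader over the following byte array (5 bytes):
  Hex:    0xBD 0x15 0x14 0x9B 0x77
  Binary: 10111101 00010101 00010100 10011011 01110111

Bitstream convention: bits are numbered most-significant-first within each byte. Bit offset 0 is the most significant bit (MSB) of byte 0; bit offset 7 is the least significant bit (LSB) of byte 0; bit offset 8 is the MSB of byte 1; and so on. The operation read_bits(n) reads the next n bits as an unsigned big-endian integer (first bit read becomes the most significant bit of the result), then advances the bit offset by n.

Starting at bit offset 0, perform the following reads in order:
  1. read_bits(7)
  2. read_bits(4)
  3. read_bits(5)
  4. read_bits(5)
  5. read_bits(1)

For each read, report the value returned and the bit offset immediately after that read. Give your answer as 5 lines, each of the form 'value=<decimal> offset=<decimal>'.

Answer: value=94 offset=7
value=8 offset=11
value=21 offset=16
value=2 offset=21
value=1 offset=22

Derivation:
Read 1: bits[0:7] width=7 -> value=94 (bin 1011110); offset now 7 = byte 0 bit 7; 33 bits remain
Read 2: bits[7:11] width=4 -> value=8 (bin 1000); offset now 11 = byte 1 bit 3; 29 bits remain
Read 3: bits[11:16] width=5 -> value=21 (bin 10101); offset now 16 = byte 2 bit 0; 24 bits remain
Read 4: bits[16:21] width=5 -> value=2 (bin 00010); offset now 21 = byte 2 bit 5; 19 bits remain
Read 5: bits[21:22] width=1 -> value=1 (bin 1); offset now 22 = byte 2 bit 6; 18 bits remain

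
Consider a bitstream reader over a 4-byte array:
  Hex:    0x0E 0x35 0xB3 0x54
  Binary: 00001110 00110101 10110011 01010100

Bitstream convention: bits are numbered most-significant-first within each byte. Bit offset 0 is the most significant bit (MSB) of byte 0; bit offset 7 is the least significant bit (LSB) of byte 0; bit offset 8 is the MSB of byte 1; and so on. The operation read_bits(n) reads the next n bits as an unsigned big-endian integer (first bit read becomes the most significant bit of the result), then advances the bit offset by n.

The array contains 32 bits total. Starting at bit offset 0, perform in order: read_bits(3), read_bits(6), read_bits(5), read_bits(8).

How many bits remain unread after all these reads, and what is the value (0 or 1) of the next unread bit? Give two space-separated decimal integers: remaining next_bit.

Answer: 10 1

Derivation:
Read 1: bits[0:3] width=3 -> value=0 (bin 000); offset now 3 = byte 0 bit 3; 29 bits remain
Read 2: bits[3:9] width=6 -> value=28 (bin 011100); offset now 9 = byte 1 bit 1; 23 bits remain
Read 3: bits[9:14] width=5 -> value=13 (bin 01101); offset now 14 = byte 1 bit 6; 18 bits remain
Read 4: bits[14:22] width=8 -> value=108 (bin 01101100); offset now 22 = byte 2 bit 6; 10 bits remain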